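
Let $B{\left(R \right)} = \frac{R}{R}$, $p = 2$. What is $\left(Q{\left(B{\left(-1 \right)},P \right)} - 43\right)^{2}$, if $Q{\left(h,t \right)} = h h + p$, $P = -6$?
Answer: $1600$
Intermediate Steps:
$B{\left(R \right)} = 1$
$Q{\left(h,t \right)} = 2 + h^{2}$ ($Q{\left(h,t \right)} = h h + 2 = h^{2} + 2 = 2 + h^{2}$)
$\left(Q{\left(B{\left(-1 \right)},P \right)} - 43\right)^{2} = \left(\left(2 + 1^{2}\right) - 43\right)^{2} = \left(\left(2 + 1\right) - 43\right)^{2} = \left(3 - 43\right)^{2} = \left(-40\right)^{2} = 1600$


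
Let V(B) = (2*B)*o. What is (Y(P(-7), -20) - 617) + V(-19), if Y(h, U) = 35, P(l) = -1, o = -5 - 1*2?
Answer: -316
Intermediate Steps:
o = -7 (o = -5 - 2 = -7)
V(B) = -14*B (V(B) = (2*B)*(-7) = -14*B)
(Y(P(-7), -20) - 617) + V(-19) = (35 - 617) - 14*(-19) = -582 + 266 = -316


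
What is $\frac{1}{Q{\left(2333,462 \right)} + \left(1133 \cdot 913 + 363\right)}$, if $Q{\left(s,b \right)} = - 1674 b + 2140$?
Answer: $\frac{1}{263544} \approx 3.7944 \cdot 10^{-6}$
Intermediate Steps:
$Q{\left(s,b \right)} = 2140 - 1674 b$
$\frac{1}{Q{\left(2333,462 \right)} + \left(1133 \cdot 913 + 363\right)} = \frac{1}{\left(2140 - 773388\right) + \left(1133 \cdot 913 + 363\right)} = \frac{1}{\left(2140 - 773388\right) + \left(1034429 + 363\right)} = \frac{1}{-771248 + 1034792} = \frac{1}{263544}$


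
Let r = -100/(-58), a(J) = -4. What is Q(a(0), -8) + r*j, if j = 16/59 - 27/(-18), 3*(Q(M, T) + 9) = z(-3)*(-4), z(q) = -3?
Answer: -3330/1711 ≈ -1.9462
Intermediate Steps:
Q(M, T) = -5 (Q(M, T) = -9 + (-3*(-4))/3 = -9 + (⅓)*12 = -9 + 4 = -5)
r = 50/29 (r = -100*(-1/58) = 50/29 ≈ 1.7241)
j = 209/118 (j = 16*(1/59) - 27*(-1/18) = 16/59 + 3/2 = 209/118 ≈ 1.7712)
Q(a(0), -8) + r*j = -5 + (50/29)*(209/118) = -5 + 5225/1711 = -3330/1711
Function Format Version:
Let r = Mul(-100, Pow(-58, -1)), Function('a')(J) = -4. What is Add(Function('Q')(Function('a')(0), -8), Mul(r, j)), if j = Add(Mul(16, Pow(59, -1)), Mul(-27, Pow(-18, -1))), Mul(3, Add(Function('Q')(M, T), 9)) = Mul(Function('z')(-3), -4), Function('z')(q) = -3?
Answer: Rational(-3330, 1711) ≈ -1.9462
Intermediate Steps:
Function('Q')(M, T) = -5 (Function('Q')(M, T) = Add(-9, Mul(Rational(1, 3), Mul(-3, -4))) = Add(-9, Mul(Rational(1, 3), 12)) = Add(-9, 4) = -5)
r = Rational(50, 29) (r = Mul(-100, Rational(-1, 58)) = Rational(50, 29) ≈ 1.7241)
j = Rational(209, 118) (j = Add(Mul(16, Rational(1, 59)), Mul(-27, Rational(-1, 18))) = Add(Rational(16, 59), Rational(3, 2)) = Rational(209, 118) ≈ 1.7712)
Add(Function('Q')(Function('a')(0), -8), Mul(r, j)) = Add(-5, Mul(Rational(50, 29), Rational(209, 118))) = Add(-5, Rational(5225, 1711)) = Rational(-3330, 1711)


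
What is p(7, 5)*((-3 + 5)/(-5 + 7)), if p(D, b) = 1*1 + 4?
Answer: 5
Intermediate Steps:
p(D, b) = 5 (p(D, b) = 1 + 4 = 5)
p(7, 5)*((-3 + 5)/(-5 + 7)) = 5*((-3 + 5)/(-5 + 7)) = 5*(2/2) = 5*(2*(½)) = 5*1 = 5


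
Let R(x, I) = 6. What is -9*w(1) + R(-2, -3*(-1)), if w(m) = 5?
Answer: -39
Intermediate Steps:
-9*w(1) + R(-2, -3*(-1)) = -9*5 + 6 = -45 + 6 = -39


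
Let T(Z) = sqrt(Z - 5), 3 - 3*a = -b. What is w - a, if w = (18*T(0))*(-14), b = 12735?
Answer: -4246 - 252*I*sqrt(5) ≈ -4246.0 - 563.49*I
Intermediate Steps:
a = 4246 (a = 1 - (-1)*12735/3 = 1 - 1/3*(-12735) = 1 + 4245 = 4246)
T(Z) = sqrt(-5 + Z)
w = -252*I*sqrt(5) (w = (18*sqrt(-5 + 0))*(-14) = (18*sqrt(-5))*(-14) = (18*(I*sqrt(5)))*(-14) = (18*I*sqrt(5))*(-14) = -252*I*sqrt(5) ≈ -563.49*I)
w - a = -252*I*sqrt(5) - 1*4246 = -252*I*sqrt(5) - 4246 = -4246 - 252*I*sqrt(5)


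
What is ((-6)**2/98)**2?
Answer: 324/2401 ≈ 0.13494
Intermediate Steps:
((-6)**2/98)**2 = (36*(1/98))**2 = (18/49)**2 = 324/2401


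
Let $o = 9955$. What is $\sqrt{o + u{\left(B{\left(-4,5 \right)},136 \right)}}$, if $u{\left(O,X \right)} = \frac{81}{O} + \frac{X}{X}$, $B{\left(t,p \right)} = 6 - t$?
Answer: $\frac{\sqrt{996410}}{10} \approx 99.82$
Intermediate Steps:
$u{\left(O,X \right)} = 1 + \frac{81}{O}$ ($u{\left(O,X \right)} = \frac{81}{O} + 1 = 1 + \frac{81}{O}$)
$\sqrt{o + u{\left(B{\left(-4,5 \right)},136 \right)}} = \sqrt{9955 + \frac{81 + \left(6 - -4\right)}{6 - -4}} = \sqrt{9955 + \frac{81 + \left(6 + 4\right)}{6 + 4}} = \sqrt{9955 + \frac{81 + 10}{10}} = \sqrt{9955 + \frac{1}{10} \cdot 91} = \sqrt{9955 + \frac{91}{10}} = \sqrt{\frac{99641}{10}} = \frac{\sqrt{996410}}{10}$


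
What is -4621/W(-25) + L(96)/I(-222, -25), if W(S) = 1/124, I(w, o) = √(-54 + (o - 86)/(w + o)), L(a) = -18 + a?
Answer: -573004 - 26*I*√3267069/4409 ≈ -5.73e+5 - 10.659*I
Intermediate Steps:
I(w, o) = √(-54 + (-86 + o)/(o + w))
W(S) = 1/124
-4621/W(-25) + L(96)/I(-222, -25) = -4621/1/124 + (-18 + 96)/(√((-86 - 54*(-222) - 53*(-25))/(-25 - 222))) = -4621*124 + 78/(√((-86 + 11988 + 1325)/(-247))) = -573004 + 78/(√(-1/247*13227)) = -573004 + 78/(√(-13227/247)) = -573004 + 78/((I*√3267069/247)) = -573004 + 78*(-I*√3267069/13227) = -573004 - 26*I*√3267069/4409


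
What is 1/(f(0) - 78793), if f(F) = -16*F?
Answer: -1/78793 ≈ -1.2691e-5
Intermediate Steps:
1/(f(0) - 78793) = 1/(-16*0 - 78793) = 1/(0 - 78793) = 1/(-78793) = -1/78793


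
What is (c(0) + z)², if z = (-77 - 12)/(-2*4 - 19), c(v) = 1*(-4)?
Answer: 361/729 ≈ 0.49520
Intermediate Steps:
c(v) = -4
z = 89/27 (z = -89/(-8 - 19) = -89/(-27) = -89*(-1/27) = 89/27 ≈ 3.2963)
(c(0) + z)² = (-4 + 89/27)² = (-19/27)² = 361/729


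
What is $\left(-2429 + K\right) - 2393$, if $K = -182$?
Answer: $-5004$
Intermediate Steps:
$\left(-2429 + K\right) - 2393 = \left(-2429 - 182\right) - 2393 = -2611 - 2393 = -5004$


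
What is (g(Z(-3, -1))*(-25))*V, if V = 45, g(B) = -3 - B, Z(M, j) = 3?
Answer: 6750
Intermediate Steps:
(g(Z(-3, -1))*(-25))*V = ((-3 - 1*3)*(-25))*45 = ((-3 - 3)*(-25))*45 = -6*(-25)*45 = 150*45 = 6750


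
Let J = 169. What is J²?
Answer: 28561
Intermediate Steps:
J² = 169² = 28561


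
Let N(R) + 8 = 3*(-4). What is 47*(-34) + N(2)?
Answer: -1618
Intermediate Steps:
N(R) = -20 (N(R) = -8 + 3*(-4) = -8 - 12 = -20)
47*(-34) + N(2) = 47*(-34) - 20 = -1598 - 20 = -1618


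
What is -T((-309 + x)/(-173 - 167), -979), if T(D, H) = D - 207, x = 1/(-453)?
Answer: 933593/4530 ≈ 206.09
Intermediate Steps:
x = -1/453 ≈ -0.0022075
T(D, H) = -207 + D
-T((-309 + x)/(-173 - 167), -979) = -(-207 + (-309 - 1/453)/(-173 - 167)) = -(-207 - 139978/453/(-340)) = -(-207 - 139978/453*(-1/340)) = -(-207 + 4117/4530) = -1*(-933593/4530) = 933593/4530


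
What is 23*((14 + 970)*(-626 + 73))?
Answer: -12515496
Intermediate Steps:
23*((14 + 970)*(-626 + 73)) = 23*(984*(-553)) = 23*(-544152) = -12515496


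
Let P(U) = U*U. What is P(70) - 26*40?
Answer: 3860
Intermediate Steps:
P(U) = U**2
P(70) - 26*40 = 70**2 - 26*40 = 4900 - 1*1040 = 4900 - 1040 = 3860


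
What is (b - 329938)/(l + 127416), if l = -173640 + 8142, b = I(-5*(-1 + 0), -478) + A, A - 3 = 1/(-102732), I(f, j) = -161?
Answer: 33911422273/3912240024 ≈ 8.6680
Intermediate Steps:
A = 308195/102732 (A = 3 + 1/(-102732) = 3 - 1/102732 = 308195/102732 ≈ 3.0000)
b = -16231657/102732 (b = -161 + 308195/102732 = -16231657/102732 ≈ -158.00)
l = -165498
(b - 329938)/(l + 127416) = (-16231657/102732 - 329938)/(-165498 + 127416) = -33911422273/102732/(-38082) = -33911422273/102732*(-1/38082) = 33911422273/3912240024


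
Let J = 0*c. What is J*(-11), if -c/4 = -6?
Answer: 0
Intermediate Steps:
c = 24 (c = -4*(-6) = 24)
J = 0 (J = 0*24 = 0)
J*(-11) = 0*(-11) = 0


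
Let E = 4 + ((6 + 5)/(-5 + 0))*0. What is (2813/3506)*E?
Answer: 5626/1753 ≈ 3.2094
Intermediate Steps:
E = 4 (E = 4 + (11/(-5))*0 = 4 + (11*(-⅕))*0 = 4 - 11/5*0 = 4 + 0 = 4)
(2813/3506)*E = (2813/3506)*4 = 5626/1753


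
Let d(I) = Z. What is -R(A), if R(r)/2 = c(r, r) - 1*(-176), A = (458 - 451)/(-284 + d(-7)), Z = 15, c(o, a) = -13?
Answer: -326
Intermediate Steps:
d(I) = 15
A = -7/269 (A = (458 - 451)/(-284 + 15) = 7/(-269) = 7*(-1/269) = -7/269 ≈ -0.026022)
R(r) = 326 (R(r) = 2*(-13 - 1*(-176)) = 2*(-13 + 176) = 2*163 = 326)
-R(A) = -1*326 = -326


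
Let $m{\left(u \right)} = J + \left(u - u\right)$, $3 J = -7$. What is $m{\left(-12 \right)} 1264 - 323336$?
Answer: $- \frac{978856}{3} \approx -3.2629 \cdot 10^{5}$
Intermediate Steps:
$J = - \frac{7}{3}$ ($J = \frac{1}{3} \left(-7\right) = - \frac{7}{3} \approx -2.3333$)
$m{\left(u \right)} = - \frac{7}{3}$ ($m{\left(u \right)} = - \frac{7}{3} + \left(u - u\right) = - \frac{7}{3} + 0 = - \frac{7}{3}$)
$m{\left(-12 \right)} 1264 - 323336 = \left(- \frac{7}{3}\right) 1264 - 323336 = - \frac{8848}{3} - 323336 = - \frac{978856}{3}$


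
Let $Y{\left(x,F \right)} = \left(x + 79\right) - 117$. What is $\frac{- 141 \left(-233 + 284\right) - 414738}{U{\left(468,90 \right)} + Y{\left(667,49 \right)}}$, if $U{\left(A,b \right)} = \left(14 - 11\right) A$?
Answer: $- \frac{421929}{2033} \approx -207.54$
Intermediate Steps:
$U{\left(A,b \right)} = 3 A$
$Y{\left(x,F \right)} = -38 + x$ ($Y{\left(x,F \right)} = \left(79 + x\right) - 117 = -38 + x$)
$\frac{- 141 \left(-233 + 284\right) - 414738}{U{\left(468,90 \right)} + Y{\left(667,49 \right)}} = \frac{- 141 \left(-233 + 284\right) - 414738}{3 \cdot 468 + \left(-38 + 667\right)} = \frac{\left(-141\right) 51 - 414738}{1404 + 629} = \frac{-7191 - 414738}{2033} = \left(-421929\right) \frac{1}{2033} = - \frac{421929}{2033}$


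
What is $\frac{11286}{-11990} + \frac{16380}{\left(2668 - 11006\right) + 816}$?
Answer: $- \frac{6392943}{2049745} \approx -3.1189$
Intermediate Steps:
$\frac{11286}{-11990} + \frac{16380}{\left(2668 - 11006\right) + 816} = 11286 \left(- \frac{1}{11990}\right) + \frac{16380}{-8338 + 816} = - \frac{513}{545} + \frac{16380}{-7522} = - \frac{513}{545} + 16380 \left(- \frac{1}{7522}\right) = - \frac{513}{545} - \frac{8190}{3761} = - \frac{6392943}{2049745}$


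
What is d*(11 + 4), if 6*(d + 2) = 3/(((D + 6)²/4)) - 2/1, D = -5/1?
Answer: -5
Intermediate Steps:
D = -5 (D = -5*1 = -5)
d = -⅓ (d = -2 + (3/(((-5 + 6)²/4)) - 2/1)/6 = -2 + (3/((1²*(¼))) - 2*1)/6 = -2 + (3/((1*(¼))) - 2)/6 = -2 + (3/(¼) - 2)/6 = -2 + (3*4 - 2)/6 = -2 + (12 - 2)/6 = -2 + (⅙)*10 = -2 + 5/3 = -⅓ ≈ -0.33333)
d*(11 + 4) = -(11 + 4)/3 = -⅓*15 = -5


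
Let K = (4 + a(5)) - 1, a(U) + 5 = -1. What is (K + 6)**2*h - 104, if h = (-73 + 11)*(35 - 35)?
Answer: -104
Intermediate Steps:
h = 0 (h = -62*0 = 0)
a(U) = -6 (a(U) = -5 - 1 = -6)
K = -3 (K = (4 - 6) - 1 = -2 - 1 = -3)
(K + 6)**2*h - 104 = (-3 + 6)**2*0 - 104 = 3**2*0 - 104 = 9*0 - 104 = 0 - 104 = -104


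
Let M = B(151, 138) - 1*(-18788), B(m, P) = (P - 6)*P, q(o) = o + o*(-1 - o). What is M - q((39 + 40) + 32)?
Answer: 49325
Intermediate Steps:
B(m, P) = P*(-6 + P) (B(m, P) = (-6 + P)*P = P*(-6 + P))
M = 37004 (M = 138*(-6 + 138) - 1*(-18788) = 138*132 + 18788 = 18216 + 18788 = 37004)
M - q((39 + 40) + 32) = 37004 - (-1)*((39 + 40) + 32)**2 = 37004 - (-1)*(79 + 32)**2 = 37004 - (-1)*111**2 = 37004 - (-1)*12321 = 37004 - 1*(-12321) = 37004 + 12321 = 49325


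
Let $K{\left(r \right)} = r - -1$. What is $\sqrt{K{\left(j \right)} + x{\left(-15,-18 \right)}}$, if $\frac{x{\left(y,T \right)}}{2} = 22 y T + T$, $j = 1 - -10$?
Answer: $4 \sqrt{741} \approx 108.89$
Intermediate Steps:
$j = 11$ ($j = 1 + 10 = 11$)
$x{\left(y,T \right)} = 2 T + 44 T y$ ($x{\left(y,T \right)} = 2 \left(22 y T + T\right) = 2 \left(22 T y + T\right) = 2 \left(T + 22 T y\right) = 2 T + 44 T y$)
$K{\left(r \right)} = 1 + r$ ($K{\left(r \right)} = r + 1 = 1 + r$)
$\sqrt{K{\left(j \right)} + x{\left(-15,-18 \right)}} = \sqrt{\left(1 + 11\right) + 2 \left(-18\right) \left(1 + 22 \left(-15\right)\right)} = \sqrt{12 + 2 \left(-18\right) \left(1 - 330\right)} = \sqrt{12 + 2 \left(-18\right) \left(-329\right)} = \sqrt{12 + 11844} = \sqrt{11856} = 4 \sqrt{741}$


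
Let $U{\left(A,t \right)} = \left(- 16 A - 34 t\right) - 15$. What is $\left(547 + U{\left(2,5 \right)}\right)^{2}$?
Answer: $108900$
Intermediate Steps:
$U{\left(A,t \right)} = -15 - 34 t - 16 A$ ($U{\left(A,t \right)} = \left(- 34 t - 16 A\right) - 15 = -15 - 34 t - 16 A$)
$\left(547 + U{\left(2,5 \right)}\right)^{2} = \left(547 - 217\right)^{2} = 330^{2} = 108900$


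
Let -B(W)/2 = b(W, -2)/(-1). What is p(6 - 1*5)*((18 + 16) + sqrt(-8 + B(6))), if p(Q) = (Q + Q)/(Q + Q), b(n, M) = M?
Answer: 34 + 2*I*sqrt(3) ≈ 34.0 + 3.4641*I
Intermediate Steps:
B(W) = -4 (B(W) = -(-4)/(-1) = -(-4)*(-1) = -2*2 = -4)
p(Q) = 1 (p(Q) = (2*Q)/((2*Q)) = (2*Q)*(1/(2*Q)) = 1)
p(6 - 1*5)*((18 + 16) + sqrt(-8 + B(6))) = 1*((18 + 16) + sqrt(-8 - 4)) = 1*(34 + sqrt(-12)) = 1*(34 + 2*I*sqrt(3)) = 34 + 2*I*sqrt(3)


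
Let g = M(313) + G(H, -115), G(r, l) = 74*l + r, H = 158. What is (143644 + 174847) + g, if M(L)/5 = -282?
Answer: 308729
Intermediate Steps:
M(L) = -1410 (M(L) = 5*(-282) = -1410)
G(r, l) = r + 74*l
g = -9762 (g = -1410 + (158 + 74*(-115)) = -1410 + (158 - 8510) = -1410 - 8352 = -9762)
(143644 + 174847) + g = (143644 + 174847) - 9762 = 318491 - 9762 = 308729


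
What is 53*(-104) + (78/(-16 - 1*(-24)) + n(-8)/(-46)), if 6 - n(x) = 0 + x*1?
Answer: -506235/92 ≈ -5502.6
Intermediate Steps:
n(x) = 6 - x (n(x) = 6 - (0 + x*1) = 6 - (0 + x) = 6 - x)
53*(-104) + (78/(-16 - 1*(-24)) + n(-8)/(-46)) = 53*(-104) + (78/(-16 - 1*(-24)) + (6 - 1*(-8))/(-46)) = -5512 + (78/(-16 + 24) + (6 + 8)*(-1/46)) = -5512 + (78/8 + 14*(-1/46)) = -5512 + (78*(⅛) - 7/23) = -5512 + (39/4 - 7/23) = -5512 + 869/92 = -506235/92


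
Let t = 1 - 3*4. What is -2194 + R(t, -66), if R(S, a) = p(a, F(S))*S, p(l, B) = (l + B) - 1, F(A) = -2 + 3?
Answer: -1468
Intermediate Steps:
F(A) = 1
p(l, B) = -1 + B + l (p(l, B) = (B + l) - 1 = -1 + B + l)
t = -11 (t = 1 - 12 = -11)
R(S, a) = S*a (R(S, a) = (-1 + 1 + a)*S = a*S = S*a)
-2194 + R(t, -66) = -2194 - 11*(-66) = -2194 + 726 = -1468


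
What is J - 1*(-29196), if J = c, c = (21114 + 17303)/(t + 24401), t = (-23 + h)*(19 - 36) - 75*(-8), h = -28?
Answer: 755280545/25868 ≈ 29198.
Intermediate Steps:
t = 1467 (t = (-23 - 28)*(19 - 36) - 75*(-8) = -51*(-17) + 600 = 867 + 600 = 1467)
c = 38417/25868 (c = (21114 + 17303)/(1467 + 24401) = 38417/25868 ≈ 1.4851)
J = 38417/25868 ≈ 1.4851
J - 1*(-29196) = 38417/25868 - 1*(-29196) = 38417/25868 + 29196 = 755280545/25868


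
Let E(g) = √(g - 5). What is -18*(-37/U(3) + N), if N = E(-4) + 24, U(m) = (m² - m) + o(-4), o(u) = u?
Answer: -99 - 54*I ≈ -99.0 - 54.0*I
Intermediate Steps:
E(g) = √(-5 + g)
U(m) = -4 + m² - m (U(m) = (m² - m) - 4 = -4 + m² - m)
N = 24 + 3*I (N = √(-5 - 4) + 24 = √(-9) + 24 = 3*I + 24 = 24 + 3*I ≈ 24.0 + 3.0*I)
-18*(-37/U(3) + N) = -18*(-37/(-4 + 3² - 1*3) + (24 + 3*I)) = -18*(-37/(-4 + 9 - 3) + (24 + 3*I)) = -18*(-37/2 + (24 + 3*I)) = -18*(11/2 + 3*I) = -99 - 54*I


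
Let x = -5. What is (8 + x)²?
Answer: 9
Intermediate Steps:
(8 + x)² = (8 - 5)² = 3² = 9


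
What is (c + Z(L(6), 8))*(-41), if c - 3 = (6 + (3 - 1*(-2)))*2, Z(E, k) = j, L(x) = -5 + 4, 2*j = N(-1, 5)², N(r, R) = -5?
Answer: -3075/2 ≈ -1537.5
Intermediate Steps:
j = 25/2 (j = (½)*(-5)² = (½)*25 = 25/2 ≈ 12.500)
L(x) = -1
Z(E, k) = 25/2
c = 25 (c = 3 + (6 + (3 - 1*(-2)))*2 = 3 + (6 + (3 + 2))*2 = 3 + (6 + 5)*2 = 3 + 11*2 = 3 + 22 = 25)
(c + Z(L(6), 8))*(-41) = (25 + 25/2)*(-41) = (75/2)*(-41) = -3075/2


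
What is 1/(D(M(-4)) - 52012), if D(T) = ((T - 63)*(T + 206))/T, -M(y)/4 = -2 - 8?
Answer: -20/1043069 ≈ -1.9174e-5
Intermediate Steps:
M(y) = 40 (M(y) = -4*(-2 - 8) = -4*(-10) = 40)
D(T) = (-63 + T)*(206 + T)/T (D(T) = ((-63 + T)*(206 + T))/T = (-63 + T)*(206 + T)/T)
1/(D(M(-4)) - 52012) = 1/((143 + 40 - 12978/40) - 52012) = 1/((143 + 40 - 12978*1/40) - 52012) = 1/((143 + 40 - 6489/20) - 52012) = 1/(-2829/20 - 52012) = 1/(-1043069/20) = -20/1043069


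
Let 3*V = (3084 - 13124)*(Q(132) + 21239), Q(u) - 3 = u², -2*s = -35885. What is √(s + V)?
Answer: 25*I*√7452534/6 ≈ 11375.0*I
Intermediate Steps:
s = 35885/2 (s = -½*(-35885) = 35885/2 ≈ 17943.)
Q(u) = 3 + u²
V = -388206640/3 (V = ((3084 - 13124)*((3 + 132²) + 21239))/3 = (-10040*((3 + 17424) + 21239))/3 = (-10040*(17427 + 21239))/3 = (-10040*38666)/3 = (⅓)*(-388206640) = -388206640/3 ≈ -1.2940e+8)
√(s + V) = √(35885/2 - 388206640/3) = √(-776305625/6) = 25*I*√7452534/6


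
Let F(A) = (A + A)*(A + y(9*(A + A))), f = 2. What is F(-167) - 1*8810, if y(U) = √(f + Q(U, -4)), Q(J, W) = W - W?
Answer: 46968 - 334*√2 ≈ 46496.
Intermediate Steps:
Q(J, W) = 0
y(U) = √2 (y(U) = √(2 + 0) = √2)
F(A) = 2*A*(A + √2) (F(A) = (A + A)*(A + √2) = (2*A)*(A + √2) = 2*A*(A + √2))
F(-167) - 1*8810 = 2*(-167)*(-167 + √2) - 1*8810 = (55778 - 334*√2) - 8810 = 46968 - 334*√2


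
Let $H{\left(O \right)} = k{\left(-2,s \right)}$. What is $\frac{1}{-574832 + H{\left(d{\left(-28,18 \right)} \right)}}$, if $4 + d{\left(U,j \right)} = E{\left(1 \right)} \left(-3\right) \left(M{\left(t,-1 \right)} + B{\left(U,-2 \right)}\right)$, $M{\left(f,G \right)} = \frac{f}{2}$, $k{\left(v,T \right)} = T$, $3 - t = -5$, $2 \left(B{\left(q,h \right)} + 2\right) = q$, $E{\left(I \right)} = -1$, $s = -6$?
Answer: $- \frac{1}{574838} \approx -1.7396 \cdot 10^{-6}$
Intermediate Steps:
$B{\left(q,h \right)} = -2 + \frac{q}{2}$
$t = 8$ ($t = 3 - -5 = 3 + 5 = 8$)
$M{\left(f,G \right)} = \frac{f}{2}$ ($M{\left(f,G \right)} = f \frac{1}{2} = \frac{f}{2}$)
$d{\left(U,j \right)} = 2 + \frac{3 U}{2}$ ($d{\left(U,j \right)} = -4 + \left(-1\right) \left(-3\right) \left(\frac{1}{2} \cdot 8 + \left(-2 + \frac{U}{2}\right)\right) = -4 + 3 \left(4 + \left(-2 + \frac{U}{2}\right)\right) = -4 + 3 \left(2 + \frac{U}{2}\right) = -4 + \left(6 + \frac{3 U}{2}\right) = 2 + \frac{3 U}{2}$)
$H{\left(O \right)} = -6$
$\frac{1}{-574832 + H{\left(d{\left(-28,18 \right)} \right)}} = \frac{1}{-574832 - 6} = \frac{1}{-574838} = - \frac{1}{574838}$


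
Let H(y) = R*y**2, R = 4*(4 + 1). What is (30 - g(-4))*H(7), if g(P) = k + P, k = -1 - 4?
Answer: 38220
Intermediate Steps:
k = -5
g(P) = -5 + P
R = 20 (R = 4*5 = 20)
H(y) = 20*y**2
(30 - g(-4))*H(7) = (30 - (-5 - 4))*(20*7**2) = (30 - 1*(-9))*(20*49) = (30 + 9)*980 = 39*980 = 38220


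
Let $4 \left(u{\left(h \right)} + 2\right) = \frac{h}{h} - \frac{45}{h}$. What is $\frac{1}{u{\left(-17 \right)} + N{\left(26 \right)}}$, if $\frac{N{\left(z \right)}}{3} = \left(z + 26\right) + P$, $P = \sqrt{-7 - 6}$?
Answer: $\frac{179078}{27876541} - \frac{3468 i \sqrt{13}}{27876541} \approx 0.006424 - 0.00044855 i$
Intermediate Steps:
$P = i \sqrt{13}$ ($P = \sqrt{-13} = i \sqrt{13} \approx 3.6056 i$)
$u{\left(h \right)} = - \frac{7}{4} - \frac{45}{4 h}$ ($u{\left(h \right)} = -2 + \frac{\frac{h}{h} - \frac{45}{h}}{4} = -2 + \frac{1 - \frac{45}{h}}{4} = -2 + \left(\frac{1}{4} - \frac{45}{4 h}\right) = - \frac{7}{4} - \frac{45}{4 h}$)
$N{\left(z \right)} = 78 + 3 z + 3 i \sqrt{13}$ ($N{\left(z \right)} = 3 \left(\left(z + 26\right) + i \sqrt{13}\right) = 3 \left(\left(26 + z\right) + i \sqrt{13}\right) = 3 \left(26 + z + i \sqrt{13}\right) = 78 + 3 z + 3 i \sqrt{13}$)
$\frac{1}{u{\left(-17 \right)} + N{\left(26 \right)}} = \frac{1}{\frac{-45 - -119}{4 \left(-17\right)} + \left(78 + 3 \cdot 26 + 3 i \sqrt{13}\right)} = \frac{1}{\frac{1}{4} \left(- \frac{1}{17}\right) \left(-45 + 119\right) + \left(78 + 78 + 3 i \sqrt{13}\right)} = \frac{1}{\frac{1}{4} \left(- \frac{1}{17}\right) 74 + \left(156 + 3 i \sqrt{13}\right)} = \frac{1}{- \frac{37}{34} + \left(156 + 3 i \sqrt{13}\right)} = \frac{1}{\frac{5267}{34} + 3 i \sqrt{13}}$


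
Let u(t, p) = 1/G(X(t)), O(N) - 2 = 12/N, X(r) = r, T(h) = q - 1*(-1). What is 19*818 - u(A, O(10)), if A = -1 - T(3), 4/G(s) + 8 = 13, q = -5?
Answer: 62163/4 ≈ 15541.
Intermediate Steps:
T(h) = -4 (T(h) = -5 - 1*(-1) = -5 + 1 = -4)
G(s) = ⅘ (G(s) = 4/(-8 + 13) = 4/5 = 4*(⅕) = ⅘)
O(N) = 2 + 12/N
A = 3 (A = -1 - 1*(-4) = -1 + 4 = 3)
u(t, p) = 5/4 (u(t, p) = 1/(⅘) = 5/4)
19*818 - u(A, O(10)) = 19*818 - 1*5/4 = 15542 - 5/4 = 62163/4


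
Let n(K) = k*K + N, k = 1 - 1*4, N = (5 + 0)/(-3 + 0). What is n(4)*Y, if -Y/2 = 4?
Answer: 328/3 ≈ 109.33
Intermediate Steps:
Y = -8 (Y = -2*4 = -8)
N = -5/3 (N = 5/(-3) = 5*(-⅓) = -5/3 ≈ -1.6667)
k = -3 (k = 1 - 4 = -3)
n(K) = -5/3 - 3*K (n(K) = -3*K - 5/3 = -5/3 - 3*K)
n(4)*Y = (-5/3 - 3*4)*(-8) = (-5/3 - 12)*(-8) = -41/3*(-8) = 328/3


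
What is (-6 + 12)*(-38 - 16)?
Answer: -324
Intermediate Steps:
(-6 + 12)*(-38 - 16) = 6*(-54) = -324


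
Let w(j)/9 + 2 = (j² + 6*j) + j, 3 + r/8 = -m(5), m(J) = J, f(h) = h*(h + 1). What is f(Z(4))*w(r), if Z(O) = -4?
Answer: 393768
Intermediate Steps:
f(h) = h*(1 + h)
r = -64 (r = -24 + 8*(-1*5) = -24 + 8*(-5) = -24 - 40 = -64)
w(j) = -18 + 9*j² + 63*j (w(j) = -18 + 9*((j² + 6*j) + j) = -18 + 9*(j² + 7*j) = -18 + (9*j² + 63*j) = -18 + 9*j² + 63*j)
f(Z(4))*w(r) = (-4*(1 - 4))*(-18 + 9*(-64)² + 63*(-64)) = (-4*(-3))*(-18 + 9*4096 - 4032) = 12*(-18 + 36864 - 4032) = 12*32814 = 393768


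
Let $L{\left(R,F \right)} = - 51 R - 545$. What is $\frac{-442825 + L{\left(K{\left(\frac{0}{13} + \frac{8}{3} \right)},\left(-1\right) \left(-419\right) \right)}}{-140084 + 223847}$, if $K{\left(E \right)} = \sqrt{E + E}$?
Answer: $- \frac{147790}{27921} - \frac{68 \sqrt{3}}{83763} \approx -5.2946$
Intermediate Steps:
$K{\left(E \right)} = \sqrt{2} \sqrt{E}$ ($K{\left(E \right)} = \sqrt{2 E} = \sqrt{2} \sqrt{E}$)
$L{\left(R,F \right)} = -545 - 51 R$
$\frac{-442825 + L{\left(K{\left(\frac{0}{13} + \frac{8}{3} \right)},\left(-1\right) \left(-419\right) \right)}}{-140084 + 223847} = \frac{-442825 - \left(545 + 51 \sqrt{2} \sqrt{\frac{0}{13} + \frac{8}{3}}\right)}{-140084 + 223847} = \frac{-442825 - \left(545 + 51 \sqrt{2} \sqrt{0 \cdot \frac{1}{13} + 8 \cdot \frac{1}{3}}\right)}{83763} = \left(-442825 - \left(545 + 51 \sqrt{2} \sqrt{0 + \frac{8}{3}}\right)\right) \frac{1}{83763} = \left(-442825 - \left(545 + 51 \sqrt{2} \sqrt{\frac{8}{3}}\right)\right) \frac{1}{83763} = \left(-442825 - \left(545 + 51 \sqrt{2} \frac{2 \sqrt{6}}{3}\right)\right) \frac{1}{83763} = \left(-442825 - \left(545 + 51 \frac{4 \sqrt{3}}{3}\right)\right) \frac{1}{83763} = \left(-442825 - \left(545 + 68 \sqrt{3}\right)\right) \frac{1}{83763} = \left(-443370 - 68 \sqrt{3}\right) \frac{1}{83763} = - \frac{147790}{27921} - \frac{68 \sqrt{3}}{83763}$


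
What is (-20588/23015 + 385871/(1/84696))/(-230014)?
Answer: -376085010450326/2646886105 ≈ -1.4209e+5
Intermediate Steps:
(-20588/23015 + 385871/(1/84696))/(-230014) = (-20588*1/23015 + 385871/(1/84696))*(-1/230014) = (-20588/23015 + 385871*84696)*(-1/230014) = (-20588/23015 + 32681730216)*(-1/230014) = (752170020900652/23015)*(-1/230014) = -376085010450326/2646886105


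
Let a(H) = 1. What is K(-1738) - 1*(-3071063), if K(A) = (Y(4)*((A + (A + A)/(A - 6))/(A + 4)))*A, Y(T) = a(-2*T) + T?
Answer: 1157609940601/378012 ≈ 3.0624e+6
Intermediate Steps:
Y(T) = 1 + T
K(A) = 5*A*(A + 2*A/(-6 + A))/(4 + A) (K(A) = ((1 + 4)*((A + (A + A)/(A - 6))/(A + 4)))*A = (5*((A + (2*A)/(-6 + A))/(4 + A)))*A = (5*((A + 2*A/(-6 + A))/(4 + A)))*A = (5*(A + 2*A/(-6 + A))/(4 + A))*A = 5*A*(A + 2*A/(-6 + A))/(4 + A))
K(-1738) - 1*(-3071063) = 5*(-1738)²*(4 - 1*(-1738))/(24 - 1*(-1738)² + 2*(-1738)) - 1*(-3071063) = 5*3020644*(4 + 1738)/(24 - 1*3020644 - 3476) + 3071063 = 5*3020644*1742/(24 - 3020644 - 3476) + 3071063 = 5*3020644*1742/(-3024096) + 3071063 = 5*3020644*(-1/3024096)*1742 + 3071063 = -3288726155/378012 + 3071063 = 1157609940601/378012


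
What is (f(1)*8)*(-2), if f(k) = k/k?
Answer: -16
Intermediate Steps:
f(k) = 1
(f(1)*8)*(-2) = (1*8)*(-2) = 8*(-2) = -16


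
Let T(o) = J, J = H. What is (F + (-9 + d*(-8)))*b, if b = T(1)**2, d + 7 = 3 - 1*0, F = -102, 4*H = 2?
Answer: -79/4 ≈ -19.750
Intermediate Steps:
H = 1/2 (H = (1/4)*2 = 1/2 ≈ 0.50000)
J = 1/2 ≈ 0.50000
d = -4 (d = -7 + (3 - 1*0) = -7 + (3 + 0) = -7 + 3 = -4)
T(o) = 1/2
b = 1/4 (b = (1/2)**2 = 1/4 ≈ 0.25000)
(F + (-9 + d*(-8)))*b = (-102 + (-9 - 4*(-8)))*(1/4) = (-102 + (-9 + 32))*(1/4) = (-102 + 23)*(1/4) = -79*1/4 = -79/4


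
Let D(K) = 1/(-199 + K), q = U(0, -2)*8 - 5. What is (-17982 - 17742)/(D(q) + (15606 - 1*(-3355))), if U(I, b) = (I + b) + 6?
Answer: -2048176/1087097 ≈ -1.8841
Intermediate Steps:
U(I, b) = 6 + I + b
q = 27 (q = (6 + 0 - 2)*8 - 5 = 4*8 - 5 = 32 - 5 = 27)
(-17982 - 17742)/(D(q) + (15606 - 1*(-3355))) = (-17982 - 17742)/(1/(-199 + 27) + (15606 - 1*(-3355))) = -35724/(1/(-172) + (15606 + 3355)) = -35724/(-1/172 + 18961) = -35724/3261291/172 = -35724*172/3261291 = -2048176/1087097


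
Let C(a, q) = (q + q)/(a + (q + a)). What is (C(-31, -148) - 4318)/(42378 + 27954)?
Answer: -226621/3692430 ≈ -0.061374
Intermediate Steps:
C(a, q) = 2*q/(q + 2*a) (C(a, q) = (2*q)/(a + (a + q)) = (2*q)/(q + 2*a) = 2*q/(q + 2*a))
(C(-31, -148) - 4318)/(42378 + 27954) = (2*(-148)/(-148 + 2*(-31)) - 4318)/(42378 + 27954) = (2*(-148)/(-148 - 62) - 4318)/70332 = (2*(-148)/(-210) - 4318)*(1/70332) = (2*(-148)*(-1/210) - 4318)*(1/70332) = (148/105 - 4318)*(1/70332) = -453242/105*1/70332 = -226621/3692430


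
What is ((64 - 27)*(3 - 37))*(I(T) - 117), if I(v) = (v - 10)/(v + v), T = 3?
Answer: 445961/3 ≈ 1.4865e+5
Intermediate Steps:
I(v) = (-10 + v)/(2*v) (I(v) = (-10 + v)/((2*v)) = (-10 + v)*(1/(2*v)) = (-10 + v)/(2*v))
((64 - 27)*(3 - 37))*(I(T) - 117) = ((64 - 27)*(3 - 37))*((½)*(-10 + 3)/3 - 117) = (37*(-34))*((½)*(⅓)*(-7) - 117) = -1258*(-7/6 - 117) = -1258*(-709/6) = 445961/3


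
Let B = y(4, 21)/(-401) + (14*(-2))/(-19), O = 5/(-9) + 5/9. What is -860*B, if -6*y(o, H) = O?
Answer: -24080/19 ≈ -1267.4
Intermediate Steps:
O = 0 (O = 5*(-1/9) + 5*(1/9) = -5/9 + 5/9 = 0)
y(o, H) = 0 (y(o, H) = -1/6*0 = 0)
B = 28/19 (B = 0/(-401) + (14*(-2))/(-19) = 0*(-1/401) - 28*(-1/19) = 0 + 28/19 = 28/19 ≈ 1.4737)
-860*B = -860*28/19 = -24080/19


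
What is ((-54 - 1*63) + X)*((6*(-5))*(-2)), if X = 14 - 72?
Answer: -10500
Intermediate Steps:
X = -58
((-54 - 1*63) + X)*((6*(-5))*(-2)) = ((-54 - 1*63) - 58)*((6*(-5))*(-2)) = ((-54 - 63) - 58)*(-30*(-2)) = (-117 - 58)*60 = -175*60 = -10500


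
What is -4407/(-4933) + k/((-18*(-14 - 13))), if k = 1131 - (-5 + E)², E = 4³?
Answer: -4725374/1198719 ≈ -3.9420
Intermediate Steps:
E = 64
k = -2350 (k = 1131 - (-5 + 64)² = 1131 - 1*59² = 1131 - 1*3481 = 1131 - 3481 = -2350)
-4407/(-4933) + k/((-18*(-14 - 13))) = -4407/(-4933) - 2350*(-1/(18*(-14 - 13))) = -4407*(-1/4933) - 2350/((-18*(-27))) = 4407/4933 - 2350/486 = 4407/4933 - 2350*1/486 = 4407/4933 - 1175/243 = -4725374/1198719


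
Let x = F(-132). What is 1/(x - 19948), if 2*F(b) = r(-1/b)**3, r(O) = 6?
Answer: -1/19840 ≈ -5.0403e-5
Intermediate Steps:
F(b) = 108 (F(b) = (1/2)*6**3 = (1/2)*216 = 108)
x = 108
1/(x - 19948) = 1/(108 - 19948) = 1/(-19840) = -1/19840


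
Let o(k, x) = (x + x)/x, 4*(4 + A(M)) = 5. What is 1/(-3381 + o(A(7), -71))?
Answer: -1/3379 ≈ -0.00029595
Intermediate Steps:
A(M) = -11/4 (A(M) = -4 + (¼)*5 = -4 + 5/4 = -11/4)
o(k, x) = 2 (o(k, x) = (2*x)/x = 2)
1/(-3381 + o(A(7), -71)) = 1/(-3381 + 2) = 1/(-3379) = -1/3379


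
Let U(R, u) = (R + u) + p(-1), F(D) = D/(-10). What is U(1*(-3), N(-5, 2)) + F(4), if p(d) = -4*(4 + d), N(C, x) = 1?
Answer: -72/5 ≈ -14.400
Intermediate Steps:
F(D) = -D/10 (F(D) = D*(-1/10) = -D/10)
p(d) = -16 - 4*d
U(R, u) = -12 + R + u (U(R, u) = (R + u) + (-16 - 4*(-1)) = (R + u) + (-16 + 4) = (R + u) - 12 = -12 + R + u)
U(1*(-3), N(-5, 2)) + F(4) = (-12 + 1*(-3) + 1) - 1/10*4 = (-12 - 3 + 1) - 2/5 = -14 - 2/5 = -72/5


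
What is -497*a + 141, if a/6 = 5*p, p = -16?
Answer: 238701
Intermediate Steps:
a = -480 (a = 6*(5*(-16)) = 6*(-80) = -480)
-497*a + 141 = -497*(-480) + 141 = 238560 + 141 = 238701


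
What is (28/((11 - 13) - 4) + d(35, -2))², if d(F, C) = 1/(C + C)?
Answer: 3481/144 ≈ 24.174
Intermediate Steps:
d(F, C) = 1/(2*C)
(28/((11 - 13) - 4) + d(35, -2))² = (28/((11 - 13) - 4) + (½)/(-2))² = (28/(-2 - 4) + (½)*(-½))² = (28/(-6) - ¼)² = (28*(-⅙) - ¼)² = (-14/3 - ¼)² = (-59/12)² = 3481/144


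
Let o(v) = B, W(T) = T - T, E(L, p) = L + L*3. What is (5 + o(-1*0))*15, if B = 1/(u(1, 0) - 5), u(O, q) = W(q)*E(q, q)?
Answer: 72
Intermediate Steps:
E(L, p) = 4*L (E(L, p) = L + 3*L = 4*L)
W(T) = 0
u(O, q) = 0 (u(O, q) = 0*(4*q) = 0)
B = -⅕ (B = 1/(0 - 5) = 1/(-5) = -⅕ ≈ -0.20000)
o(v) = -⅕
(5 + o(-1*0))*15 = (5 - ⅕)*15 = (24/5)*15 = 72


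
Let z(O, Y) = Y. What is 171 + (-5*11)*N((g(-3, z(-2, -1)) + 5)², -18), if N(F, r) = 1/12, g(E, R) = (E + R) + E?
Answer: 1997/12 ≈ 166.42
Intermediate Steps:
g(E, R) = R + 2*E
N(F, r) = 1/12
171 + (-5*11)*N((g(-3, z(-2, -1)) + 5)², -18) = 171 - 5*11*(1/12) = 171 - 55*1/12 = 171 - 55/12 = 1997/12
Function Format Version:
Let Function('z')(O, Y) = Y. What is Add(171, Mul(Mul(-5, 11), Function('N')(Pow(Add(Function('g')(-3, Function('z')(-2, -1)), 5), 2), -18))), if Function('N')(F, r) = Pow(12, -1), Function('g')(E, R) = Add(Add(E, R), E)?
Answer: Rational(1997, 12) ≈ 166.42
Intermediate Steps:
Function('g')(E, R) = Add(R, Mul(2, E))
Function('N')(F, r) = Rational(1, 12)
Add(171, Mul(Mul(-5, 11), Function('N')(Pow(Add(Function('g')(-3, Function('z')(-2, -1)), 5), 2), -18))) = Add(171, Mul(Mul(-5, 11), Rational(1, 12))) = Add(171, Mul(-55, Rational(1, 12))) = Add(171, Rational(-55, 12)) = Rational(1997, 12)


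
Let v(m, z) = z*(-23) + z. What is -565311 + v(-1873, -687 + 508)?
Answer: -561373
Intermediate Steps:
v(m, z) = -22*z (v(m, z) = -23*z + z = -22*z)
-565311 + v(-1873, -687 + 508) = -565311 - 22*(-687 + 508) = -565311 - 22*(-179) = -565311 + 3938 = -561373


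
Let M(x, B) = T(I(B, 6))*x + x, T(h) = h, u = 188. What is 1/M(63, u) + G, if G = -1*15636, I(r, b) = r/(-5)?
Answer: -180267449/11529 ≈ -15636.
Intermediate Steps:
I(r, b) = -r/5 (I(r, b) = r*(-⅕) = -r/5)
M(x, B) = x - B*x/5 (M(x, B) = (-B/5)*x + x = -B*x/5 + x = x - B*x/5)
G = -15636
1/M(63, u) + G = 1/((⅕)*63*(5 - 1*188)) - 15636 = 1/((⅕)*63*(5 - 188)) - 15636 = 1/((⅕)*63*(-183)) - 15636 = 1/(-11529/5) - 15636 = -5/11529 - 15636 = -180267449/11529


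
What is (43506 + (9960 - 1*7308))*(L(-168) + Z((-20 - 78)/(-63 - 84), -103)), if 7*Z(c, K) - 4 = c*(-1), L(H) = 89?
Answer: 4130042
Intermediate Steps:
Z(c, K) = 4/7 - c/7 (Z(c, K) = 4/7 + (c*(-1))/7 = 4/7 + (-c)/7 = 4/7 - c/7)
(43506 + (9960 - 1*7308))*(L(-168) + Z((-20 - 78)/(-63 - 84), -103)) = (43506 + (9960 - 1*7308))*(89 + (4/7 - (-20 - 78)/(7*(-63 - 84)))) = (43506 + (9960 - 7308))*(89 + (4/7 - (-14)/(-147))) = (43506 + 2652)*(89 + (4/7 - (-14)*(-1)/147)) = 46158*(89 + (4/7 - 1/7*2/3)) = 46158*(89 + (4/7 - 2/21)) = 46158*(89 + 10/21) = 46158*(1879/21) = 4130042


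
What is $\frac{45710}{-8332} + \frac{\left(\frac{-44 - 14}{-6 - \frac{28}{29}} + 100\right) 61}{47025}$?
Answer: $- \frac{35256667103}{6595507050} \approx -5.3456$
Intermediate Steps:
$\frac{45710}{-8332} + \frac{\left(\frac{-44 - 14}{-6 - \frac{28}{29}} + 100\right) 61}{47025} = 45710 \left(- \frac{1}{8332}\right) + \left(- \frac{58}{-6 - \frac{28}{29}} + 100\right) 61 \cdot \frac{1}{47025} = - \frac{22855}{4166} + \left(- \frac{58}{-6 - \frac{28}{29}} + 100\right) 61 \cdot \frac{1}{47025} = - \frac{22855}{4166} + \left(- \frac{58}{- \frac{202}{29}} + 100\right) 61 \cdot \frac{1}{47025} = - \frac{22855}{4166} + \left(\left(-58\right) \left(- \frac{29}{202}\right) + 100\right) 61 \cdot \frac{1}{47025} = - \frac{22855}{4166} + \left(\frac{841}{101} + 100\right) 61 \cdot \frac{1}{47025} = - \frac{22855}{4166} + \frac{10941}{101} \cdot 61 \cdot \frac{1}{47025} = - \frac{22855}{4166} + \frac{667401}{101} \cdot \frac{1}{47025} = - \frac{22855}{4166} + \frac{222467}{1583175} = - \frac{35256667103}{6595507050}$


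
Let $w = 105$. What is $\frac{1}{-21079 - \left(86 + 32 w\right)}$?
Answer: $- \frac{1}{24525} \approx -4.0775 \cdot 10^{-5}$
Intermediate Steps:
$\frac{1}{-21079 - \left(86 + 32 w\right)} = \frac{1}{-21079 - \left(86 + 32 \cdot 105\right)} = \frac{1}{-21079 - \left(86 + 3360\right)} = \frac{1}{-21079 - 3446} = \frac{1}{-24525} = - \frac{1}{24525}$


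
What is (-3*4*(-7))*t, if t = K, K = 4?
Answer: 336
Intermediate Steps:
t = 4
(-3*4*(-7))*t = (-3*4*(-7))*4 = -12*(-7)*4 = 84*4 = 336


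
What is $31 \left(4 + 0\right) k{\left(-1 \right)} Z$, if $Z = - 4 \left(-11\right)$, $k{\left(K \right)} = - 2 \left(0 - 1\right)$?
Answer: $10912$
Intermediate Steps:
$k{\left(K \right)} = 2$ ($k{\left(K \right)} = \left(-2\right) \left(-1\right) = 2$)
$Z = 44$ ($Z = \left(-1\right) \left(-44\right) = 44$)
$31 \left(4 + 0\right) k{\left(-1 \right)} Z = 31 \left(4 + 0\right) 2 \cdot 44 = 31 \cdot 4 \cdot 2 \cdot 44 = 31 \cdot 8 \cdot 44 = 248 \cdot 44 = 10912$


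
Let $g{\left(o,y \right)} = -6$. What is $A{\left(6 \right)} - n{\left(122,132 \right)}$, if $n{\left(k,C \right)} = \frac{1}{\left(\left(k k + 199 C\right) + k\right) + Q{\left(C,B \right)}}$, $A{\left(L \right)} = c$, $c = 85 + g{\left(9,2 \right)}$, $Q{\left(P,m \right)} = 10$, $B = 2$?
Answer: $\frac{3261435}{41284} \approx 79.0$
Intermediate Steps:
$c = 79$ ($c = 85 - 6 = 79$)
$A{\left(L \right)} = 79$
$n{\left(k,C \right)} = \frac{1}{10 + k + k^{2} + 199 C}$ ($n{\left(k,C \right)} = \frac{1}{\left(\left(k k + 199 C\right) + k\right) + 10} = \frac{1}{\left(\left(k^{2} + 199 C\right) + k\right) + 10} = \frac{1}{\left(k + k^{2} + 199 C\right) + 10} = \frac{1}{10 + k + k^{2} + 199 C}$)
$A{\left(6 \right)} - n{\left(122,132 \right)} = 79 - \frac{1}{10 + 122 + 122^{2} + 199 \cdot 132} = 79 - \frac{1}{10 + 122 + 14884 + 26268} = 79 - \frac{1}{41284} = \frac{3261435}{41284}$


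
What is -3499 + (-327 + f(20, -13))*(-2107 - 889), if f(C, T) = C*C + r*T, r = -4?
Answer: -377999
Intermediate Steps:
f(C, T) = C² - 4*T (f(C, T) = C*C - 4*T = C² - 4*T)
-3499 + (-327 + f(20, -13))*(-2107 - 889) = -3499 + (-327 + (20² - 4*(-13)))*(-2107 - 889) = -3499 + (-327 + (400 + 52))*(-2996) = -3499 + (-327 + 452)*(-2996) = -3499 + 125*(-2996) = -3499 - 374500 = -377999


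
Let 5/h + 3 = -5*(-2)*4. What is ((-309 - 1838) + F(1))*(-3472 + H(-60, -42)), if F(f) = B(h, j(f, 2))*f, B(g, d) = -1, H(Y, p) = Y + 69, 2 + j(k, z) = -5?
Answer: 7438524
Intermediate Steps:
j(k, z) = -7 (j(k, z) = -2 - 5 = -7)
h = 5/37 (h = 5/(-3 - 5*(-2)*4) = 5/(-3 + 10*4) = 5/(-3 + 40) = 5/37 ≈ 0.13514)
H(Y, p) = 69 + Y
F(f) = -f
((-309 - 1838) + F(1))*(-3472 + H(-60, -42)) = ((-309 - 1838) - 1*1)*(-3472 + (69 - 60)) = (-2147 - 1)*(-3472 + 9) = -2148*(-3463) = 7438524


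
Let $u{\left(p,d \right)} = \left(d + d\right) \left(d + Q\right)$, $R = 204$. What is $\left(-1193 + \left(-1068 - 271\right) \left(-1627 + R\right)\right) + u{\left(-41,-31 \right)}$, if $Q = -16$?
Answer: $1907118$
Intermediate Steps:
$u{\left(p,d \right)} = 2 d \left(-16 + d\right)$ ($u{\left(p,d \right)} = \left(d + d\right) \left(d - 16\right) = 2 d \left(-16 + d\right)$)
$\left(-1193 + \left(-1068 - 271\right) \left(-1627 + R\right)\right) + u{\left(-41,-31 \right)} = \left(-1193 + \left(-1068 - 271\right) \left(-1627 + 204\right)\right) + 2 \left(-31\right) \left(-16 - 31\right) = \left(-1193 - -1905397\right) + 2 \left(-31\right) \left(-47\right) = \left(-1193 + 1905397\right) + 2914 = 1904204 + 2914 = 1907118$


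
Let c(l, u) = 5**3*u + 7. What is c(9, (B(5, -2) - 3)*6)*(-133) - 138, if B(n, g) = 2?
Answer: 98681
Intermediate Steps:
c(l, u) = 7 + 125*u (c(l, u) = 125*u + 7 = 7 + 125*u)
c(9, (B(5, -2) - 3)*6)*(-133) - 138 = (7 + 125*((2 - 3)*6))*(-133) - 138 = (7 + 125*(-1*6))*(-133) - 138 = (7 + 125*(-6))*(-133) - 138 = (7 - 750)*(-133) - 138 = -743*(-133) - 138 = 98819 - 138 = 98681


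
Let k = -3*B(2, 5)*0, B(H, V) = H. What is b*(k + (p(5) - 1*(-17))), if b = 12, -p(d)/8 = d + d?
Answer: -756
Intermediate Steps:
p(d) = -16*d (p(d) = -8*(d + d) = -16*d)
k = 0 (k = -3*2*0 = -6*0 = 0)
b*(k + (p(5) - 1*(-17))) = 12*(0 + (-16*5 - 1*(-17))) = 12*(0 + (-80 + 17)) = 12*(0 - 63) = 12*(-63) = -756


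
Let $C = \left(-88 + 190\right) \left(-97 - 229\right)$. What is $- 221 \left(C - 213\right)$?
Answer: $7395765$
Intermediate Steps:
$C = -33252$ ($C = 102 \left(-326\right) = -33252$)
$- 221 \left(C - 213\right) = - 221 \left(-33252 - 213\right) = \left(-221\right) \left(-33465\right) = 7395765$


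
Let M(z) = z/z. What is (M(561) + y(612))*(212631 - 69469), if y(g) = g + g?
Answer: 175373450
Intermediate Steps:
y(g) = 2*g
M(z) = 1
(M(561) + y(612))*(212631 - 69469) = (1 + 2*612)*(212631 - 69469) = (1 + 1224)*143162 = 1225*143162 = 175373450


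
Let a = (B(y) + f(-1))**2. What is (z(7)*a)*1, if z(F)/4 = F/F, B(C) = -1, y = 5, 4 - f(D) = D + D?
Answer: 100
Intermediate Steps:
f(D) = 4 - 2*D (f(D) = 4 - (D + D) = 4 - 2*D)
z(F) = 4 (z(F) = 4*(F/F) = 4*1 = 4)
a = 25 (a = (-1 + (4 - 2*(-1)))**2 = (-1 + (4 + 2))**2 = (-1 + 6)**2 = 5**2 = 25)
(z(7)*a)*1 = (4*25)*1 = 100*1 = 100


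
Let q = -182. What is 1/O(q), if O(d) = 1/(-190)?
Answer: -190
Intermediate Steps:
O(d) = -1/190
1/O(q) = 1/(-1/190) = -190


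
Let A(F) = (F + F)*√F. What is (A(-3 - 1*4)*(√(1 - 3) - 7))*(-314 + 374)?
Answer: 840*√14 + 5880*I*√7 ≈ 3143.0 + 15557.0*I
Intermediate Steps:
A(F) = 2*F^(3/2) (A(F) = (2*F)*√F = 2*F^(3/2))
(A(-3 - 1*4)*(√(1 - 3) - 7))*(-314 + 374) = ((2*(-3 - 1*4)^(3/2))*(√(1 - 3) - 7))*(-314 + 374) = ((2*(-3 - 4)^(3/2))*(√(-2) - 7))*60 = ((2*(-7)^(3/2))*(I*√2 - 7))*60 = ((2*(-7*I*√7))*(-7 + I*√2))*60 = ((-14*I*√7)*(-7 + I*√2))*60 = -14*I*√7*(-7 + I*√2)*60 = -840*I*√7*(-7 + I*√2)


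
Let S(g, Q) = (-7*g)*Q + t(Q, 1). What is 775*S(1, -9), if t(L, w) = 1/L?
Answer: 438650/9 ≈ 48739.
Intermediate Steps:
S(g, Q) = 1/Q - 7*Q*g (S(g, Q) = (-7*g)*Q + 1/Q = -7*Q*g + 1/Q = 1/Q - 7*Q*g)
775*S(1, -9) = 775*(1/(-9) - 7*(-9)*1) = 775*(-⅑ + 63) = 775*(566/9) = 438650/9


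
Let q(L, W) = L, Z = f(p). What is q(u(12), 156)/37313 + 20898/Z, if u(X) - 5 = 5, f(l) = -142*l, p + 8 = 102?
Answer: -389816797/249026962 ≈ -1.5654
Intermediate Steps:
p = 94 (p = -8 + 102 = 94)
u(X) = 10 (u(X) = 5 + 5 = 10)
Z = -13348 (Z = -142*94 = -13348)
q(u(12), 156)/37313 + 20898/Z = 10/37313 + 20898/(-13348) = 10*(1/37313) + 20898*(-1/13348) = 10/37313 - 10449/6674 = -389816797/249026962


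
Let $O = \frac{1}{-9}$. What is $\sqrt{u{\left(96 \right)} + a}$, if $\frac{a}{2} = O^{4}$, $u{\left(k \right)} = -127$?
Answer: $\frac{7 i \sqrt{17005}}{81} \approx 11.269 i$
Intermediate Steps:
$O = - \frac{1}{9} \approx -0.11111$
$a = \frac{2}{6561}$ ($a = 2 \left(- \frac{1}{9}\right)^{4} = 2 \cdot \frac{1}{6561} = \frac{2}{6561} \approx 0.00030483$)
$\sqrt{u{\left(96 \right)} + a} = \sqrt{-127 + \frac{2}{6561}} = \sqrt{- \frac{833245}{6561}} = \frac{7 i \sqrt{17005}}{81}$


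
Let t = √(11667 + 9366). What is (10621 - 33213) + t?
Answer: -22592 + 3*√2337 ≈ -22447.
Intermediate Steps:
t = 3*√2337 (t = √21033 = 3*√2337 ≈ 145.03)
(10621 - 33213) + t = (10621 - 33213) + 3*√2337 = -22592 + 3*√2337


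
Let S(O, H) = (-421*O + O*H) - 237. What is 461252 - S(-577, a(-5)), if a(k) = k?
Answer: 215687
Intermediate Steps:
S(O, H) = -237 - 421*O + H*O (S(O, H) = (-421*O + H*O) - 237 = -237 - 421*O + H*O)
461252 - S(-577, a(-5)) = 461252 - (-237 - 421*(-577) - 5*(-577)) = 461252 - (-237 + 242917 + 2885) = 461252 - 1*245565 = 461252 - 245565 = 215687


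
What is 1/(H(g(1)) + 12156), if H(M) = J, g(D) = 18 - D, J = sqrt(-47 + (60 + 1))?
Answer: 6078/73884161 - sqrt(14)/147768322 ≈ 8.2239e-5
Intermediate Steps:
J = sqrt(14) (J = sqrt(-47 + 61) = sqrt(14) ≈ 3.7417)
H(M) = sqrt(14)
1/(H(g(1)) + 12156) = 1/(sqrt(14) + 12156) = 1/(12156 + sqrt(14))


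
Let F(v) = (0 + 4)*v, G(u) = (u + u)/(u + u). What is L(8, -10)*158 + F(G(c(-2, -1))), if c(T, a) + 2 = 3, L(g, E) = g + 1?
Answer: 1426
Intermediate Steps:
L(g, E) = 1 + g
c(T, a) = 1 (c(T, a) = -2 + 3 = 1)
G(u) = 1 (G(u) = (2*u)/((2*u)) = (2*u)*(1/(2*u)) = 1)
F(v) = 4*v
L(8, -10)*158 + F(G(c(-2, -1))) = (1 + 8)*158 + 4*1 = 9*158 + 4 = 1422 + 4 = 1426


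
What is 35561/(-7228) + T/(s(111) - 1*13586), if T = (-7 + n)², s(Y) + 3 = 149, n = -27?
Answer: -30393463/6071520 ≈ -5.0059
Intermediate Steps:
s(Y) = 146 (s(Y) = -3 + 149 = 146)
T = 1156 (T = (-7 - 27)² = (-34)² = 1156)
35561/(-7228) + T/(s(111) - 1*13586) = 35561/(-7228) + 1156/(146 - 1*13586) = 35561*(-1/7228) + 1156/(146 - 13586) = -35561/7228 + 1156/(-13440) = -35561/7228 + 1156*(-1/13440) = -35561/7228 - 289/3360 = -30393463/6071520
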